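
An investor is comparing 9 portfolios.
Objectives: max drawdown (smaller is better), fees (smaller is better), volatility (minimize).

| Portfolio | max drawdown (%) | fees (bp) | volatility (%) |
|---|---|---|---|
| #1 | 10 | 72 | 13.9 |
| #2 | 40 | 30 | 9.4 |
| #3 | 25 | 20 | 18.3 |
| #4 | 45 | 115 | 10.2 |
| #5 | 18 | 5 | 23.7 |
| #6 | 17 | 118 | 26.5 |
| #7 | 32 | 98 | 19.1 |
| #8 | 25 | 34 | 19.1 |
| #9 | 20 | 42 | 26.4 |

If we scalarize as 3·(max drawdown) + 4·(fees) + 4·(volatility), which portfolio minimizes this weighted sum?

#5

#1: 3·10 + 4·72 + 4·13.9 = 373.6
#2: 3·40 + 4·30 + 4·9.4 = 277.6
#3: 3·25 + 4·20 + 4·18.3 = 228.2
#4: 3·45 + 4·115 + 4·10.2 = 635.8
#5: 3·18 + 4·5 + 4·23.7 = 168.8
#6: 3·17 + 4·118 + 4·26.5 = 629.0
#7: 3·32 + 4·98 + 4·19.1 = 564.4
#8: 3·25 + 4·34 + 4·19.1 = 287.4
#9: 3·20 + 4·42 + 4·26.4 = 333.6
Lowest: #5 at 168.8.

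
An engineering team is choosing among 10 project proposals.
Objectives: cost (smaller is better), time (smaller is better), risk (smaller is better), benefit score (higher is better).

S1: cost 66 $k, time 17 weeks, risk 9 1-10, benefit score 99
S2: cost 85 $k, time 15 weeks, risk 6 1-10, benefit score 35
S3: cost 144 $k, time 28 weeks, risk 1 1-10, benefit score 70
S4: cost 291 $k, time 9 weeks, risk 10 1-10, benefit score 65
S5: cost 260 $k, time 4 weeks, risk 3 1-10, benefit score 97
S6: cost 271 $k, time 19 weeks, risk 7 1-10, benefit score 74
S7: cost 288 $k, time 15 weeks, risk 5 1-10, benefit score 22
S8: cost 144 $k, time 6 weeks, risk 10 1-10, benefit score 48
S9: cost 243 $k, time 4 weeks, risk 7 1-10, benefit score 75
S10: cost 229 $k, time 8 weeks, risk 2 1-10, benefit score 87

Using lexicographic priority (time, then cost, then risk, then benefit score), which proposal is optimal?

First minimize time: best is 4, kept {S5, S9}.
Then minimize cost: best is 243, kept {S9}.

S9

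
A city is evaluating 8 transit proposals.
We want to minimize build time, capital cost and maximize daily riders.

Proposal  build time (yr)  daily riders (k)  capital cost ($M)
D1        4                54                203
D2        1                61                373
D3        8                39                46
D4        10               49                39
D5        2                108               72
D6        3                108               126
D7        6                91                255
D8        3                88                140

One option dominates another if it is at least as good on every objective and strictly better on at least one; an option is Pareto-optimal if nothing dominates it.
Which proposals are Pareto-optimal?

D2, D3, D4, D5

D1: dominated by D5 (build time 2≤4, daily riders 108≥54, capital cost 72≤203).
D2: not dominated (best build time).
D3: not dominated.
D4: not dominated (best capital cost).
D5: not dominated.
D6: dominated by D5 (build time 2≤3, daily riders 108≥108, capital cost 72≤126).
D7: dominated by D5 (build time 2≤6, daily riders 108≥91, capital cost 72≤255).
D8: dominated by D5 (build time 2≤3, daily riders 108≥88, capital cost 72≤140).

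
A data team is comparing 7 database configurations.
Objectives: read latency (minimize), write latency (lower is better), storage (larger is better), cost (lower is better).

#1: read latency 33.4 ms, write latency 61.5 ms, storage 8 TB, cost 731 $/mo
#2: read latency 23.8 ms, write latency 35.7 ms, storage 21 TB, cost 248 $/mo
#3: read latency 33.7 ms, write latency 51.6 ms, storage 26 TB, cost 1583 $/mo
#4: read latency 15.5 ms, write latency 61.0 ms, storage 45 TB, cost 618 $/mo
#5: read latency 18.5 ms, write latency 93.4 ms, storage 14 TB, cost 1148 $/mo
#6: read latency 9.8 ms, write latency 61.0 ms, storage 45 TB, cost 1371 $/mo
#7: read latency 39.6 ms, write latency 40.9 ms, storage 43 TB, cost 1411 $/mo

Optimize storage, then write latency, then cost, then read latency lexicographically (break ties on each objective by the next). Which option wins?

#4

First maximize storage: best is 45, kept {#4, #6}.
Then minimize write latency: best is 61.0, kept {#4, #6}.
Then minimize cost: best is 618, kept {#4}.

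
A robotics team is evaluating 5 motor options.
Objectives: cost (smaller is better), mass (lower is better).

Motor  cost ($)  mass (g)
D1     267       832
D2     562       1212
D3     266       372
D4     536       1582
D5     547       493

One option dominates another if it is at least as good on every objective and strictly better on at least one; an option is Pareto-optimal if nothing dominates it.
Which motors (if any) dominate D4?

D1, D3

D1: cost 267≤536, mass 832≤1582 — dominates D4.
D3: cost 266≤536, mass 372≤1582 — dominates D4.
Others (D2, D5) are each worse than D4 on at least one objective.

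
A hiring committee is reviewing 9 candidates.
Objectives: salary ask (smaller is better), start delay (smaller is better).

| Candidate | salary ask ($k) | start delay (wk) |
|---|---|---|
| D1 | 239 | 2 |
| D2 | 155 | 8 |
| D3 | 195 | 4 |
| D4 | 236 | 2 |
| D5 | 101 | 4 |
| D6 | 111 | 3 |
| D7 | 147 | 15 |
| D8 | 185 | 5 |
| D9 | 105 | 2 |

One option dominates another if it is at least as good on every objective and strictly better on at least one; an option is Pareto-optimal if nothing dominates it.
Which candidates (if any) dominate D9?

none

D1: worse on salary ask (239 vs 105).
D2: worse on salary ask (155 vs 105).
D3: worse on salary ask (195 vs 105).
D4: worse on salary ask (236 vs 105).
D5: worse on start delay (4 vs 2).
D6: worse on salary ask (111 vs 105).
D7: worse on salary ask (147 vs 105).
D8: worse on salary ask (185 vs 105).
No option dominates D9.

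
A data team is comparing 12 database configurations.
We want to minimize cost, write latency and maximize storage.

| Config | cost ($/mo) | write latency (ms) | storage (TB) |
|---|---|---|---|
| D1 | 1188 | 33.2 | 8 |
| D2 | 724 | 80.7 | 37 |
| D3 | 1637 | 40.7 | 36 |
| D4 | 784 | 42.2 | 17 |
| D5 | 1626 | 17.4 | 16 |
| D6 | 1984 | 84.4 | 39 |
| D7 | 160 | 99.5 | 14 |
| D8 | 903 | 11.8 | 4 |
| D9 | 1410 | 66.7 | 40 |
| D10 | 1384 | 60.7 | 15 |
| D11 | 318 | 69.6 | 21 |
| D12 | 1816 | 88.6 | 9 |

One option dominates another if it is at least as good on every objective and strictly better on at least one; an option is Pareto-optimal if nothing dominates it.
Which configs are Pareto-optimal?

D1: not dominated.
D2: not dominated.
D3: not dominated.
D4: not dominated.
D5: not dominated.
D6: dominated by D9 (cost 1410≤1984, write latency 66.7≤84.4, storage 40≥39).
D7: not dominated (best cost).
D8: not dominated (best write latency).
D9: not dominated (best storage).
D10: dominated by D4 (cost 784≤1384, write latency 42.2≤60.7, storage 17≥15).
D11: not dominated.
D12: dominated by D2 (cost 724≤1816, write latency 80.7≤88.6, storage 37≥9).

D1, D2, D3, D4, D5, D7, D8, D9, D11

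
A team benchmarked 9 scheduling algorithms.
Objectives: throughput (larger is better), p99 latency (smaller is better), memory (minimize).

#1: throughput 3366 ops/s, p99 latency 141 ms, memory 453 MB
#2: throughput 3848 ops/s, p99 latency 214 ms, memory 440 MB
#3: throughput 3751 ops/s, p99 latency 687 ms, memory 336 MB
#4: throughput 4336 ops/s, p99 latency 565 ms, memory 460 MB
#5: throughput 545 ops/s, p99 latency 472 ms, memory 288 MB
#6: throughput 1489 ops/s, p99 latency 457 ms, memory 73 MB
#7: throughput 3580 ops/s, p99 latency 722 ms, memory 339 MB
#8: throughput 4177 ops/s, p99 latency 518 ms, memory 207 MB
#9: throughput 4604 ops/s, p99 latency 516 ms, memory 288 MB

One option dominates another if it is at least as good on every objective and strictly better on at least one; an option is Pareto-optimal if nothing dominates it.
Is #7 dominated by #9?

#9 vs #7: throughput 4604≥3580, p99 latency 516≤722, memory 288≤339 — #9 is at least as good on every objective with at least one strict improvement.

Yes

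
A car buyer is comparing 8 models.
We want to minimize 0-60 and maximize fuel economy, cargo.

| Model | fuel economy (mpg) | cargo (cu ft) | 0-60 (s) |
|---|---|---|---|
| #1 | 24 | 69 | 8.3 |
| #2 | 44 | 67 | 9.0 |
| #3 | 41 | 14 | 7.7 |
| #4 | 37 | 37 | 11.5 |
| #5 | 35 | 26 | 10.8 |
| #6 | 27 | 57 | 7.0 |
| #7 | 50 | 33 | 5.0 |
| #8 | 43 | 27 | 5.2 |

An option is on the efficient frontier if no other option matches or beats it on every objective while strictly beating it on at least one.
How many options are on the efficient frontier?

#1: not dominated (best cargo).
#2: not dominated.
#3: dominated by #7 (fuel economy 50≥41, cargo 33≥14, 0-60 5.0≤7.7).
#4: dominated by #2 (fuel economy 44≥37, cargo 67≥37, 0-60 9.0≤11.5).
#5: dominated by #2 (fuel economy 44≥35, cargo 67≥26, 0-60 9.0≤10.8).
#6: not dominated.
#7: not dominated (best fuel economy).
#8: dominated by #7 (fuel economy 50≥43, cargo 33≥27, 0-60 5.0≤5.2).
Pareto-optimal: #1, #2, #6, #7 → 4.

4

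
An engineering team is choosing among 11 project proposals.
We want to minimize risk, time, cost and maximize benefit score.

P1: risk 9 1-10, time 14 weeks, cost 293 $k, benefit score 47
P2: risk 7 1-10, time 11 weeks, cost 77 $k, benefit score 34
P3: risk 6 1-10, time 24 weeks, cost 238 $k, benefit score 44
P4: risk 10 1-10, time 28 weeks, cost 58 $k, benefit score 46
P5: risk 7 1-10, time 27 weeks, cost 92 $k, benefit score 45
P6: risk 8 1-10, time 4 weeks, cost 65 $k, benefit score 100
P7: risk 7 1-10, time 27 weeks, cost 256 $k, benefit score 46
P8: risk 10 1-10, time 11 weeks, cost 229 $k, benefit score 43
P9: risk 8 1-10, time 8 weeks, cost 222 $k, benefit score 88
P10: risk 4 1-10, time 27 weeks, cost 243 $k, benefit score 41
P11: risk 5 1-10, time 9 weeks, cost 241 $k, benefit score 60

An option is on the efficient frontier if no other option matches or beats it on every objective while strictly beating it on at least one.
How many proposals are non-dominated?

P1: dominated by P6 (risk 8≤9, time 4≤14, cost 65≤293, benefit score 100≥47).
P2: not dominated.
P3: not dominated.
P4: not dominated (best cost).
P5: not dominated.
P6: not dominated (best time).
P7: dominated by P11 (risk 5≤7, time 9≤27, cost 241≤256, benefit score 60≥46).
P8: dominated by P6 (risk 8≤10, time 4≤11, cost 65≤229, benefit score 100≥43).
P9: dominated by P6 (risk 8≤8, time 4≤8, cost 65≤222, benefit score 100≥88).
P10: not dominated (best risk).
P11: not dominated.
Pareto-optimal: P2, P3, P4, P5, P6, P10, P11 → 7.

7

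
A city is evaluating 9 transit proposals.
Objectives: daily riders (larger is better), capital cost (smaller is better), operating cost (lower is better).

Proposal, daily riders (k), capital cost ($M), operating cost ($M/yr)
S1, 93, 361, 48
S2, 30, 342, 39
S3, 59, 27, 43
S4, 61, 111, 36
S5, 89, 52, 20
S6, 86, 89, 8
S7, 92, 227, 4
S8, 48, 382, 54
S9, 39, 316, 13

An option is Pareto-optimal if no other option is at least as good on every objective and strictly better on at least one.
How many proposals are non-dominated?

S1: not dominated (best daily riders).
S2: dominated by S4 (daily riders 61≥30, capital cost 111≤342, operating cost 36≤39).
S3: not dominated (best capital cost).
S4: dominated by S5 (daily riders 89≥61, capital cost 52≤111, operating cost 20≤36).
S5: not dominated.
S6: not dominated.
S7: not dominated (best operating cost).
S8: dominated by S1 (daily riders 93≥48, capital cost 361≤382, operating cost 48≤54).
S9: dominated by S6 (daily riders 86≥39, capital cost 89≤316, operating cost 8≤13).
Pareto-optimal: S1, S3, S5, S6, S7 → 5.

5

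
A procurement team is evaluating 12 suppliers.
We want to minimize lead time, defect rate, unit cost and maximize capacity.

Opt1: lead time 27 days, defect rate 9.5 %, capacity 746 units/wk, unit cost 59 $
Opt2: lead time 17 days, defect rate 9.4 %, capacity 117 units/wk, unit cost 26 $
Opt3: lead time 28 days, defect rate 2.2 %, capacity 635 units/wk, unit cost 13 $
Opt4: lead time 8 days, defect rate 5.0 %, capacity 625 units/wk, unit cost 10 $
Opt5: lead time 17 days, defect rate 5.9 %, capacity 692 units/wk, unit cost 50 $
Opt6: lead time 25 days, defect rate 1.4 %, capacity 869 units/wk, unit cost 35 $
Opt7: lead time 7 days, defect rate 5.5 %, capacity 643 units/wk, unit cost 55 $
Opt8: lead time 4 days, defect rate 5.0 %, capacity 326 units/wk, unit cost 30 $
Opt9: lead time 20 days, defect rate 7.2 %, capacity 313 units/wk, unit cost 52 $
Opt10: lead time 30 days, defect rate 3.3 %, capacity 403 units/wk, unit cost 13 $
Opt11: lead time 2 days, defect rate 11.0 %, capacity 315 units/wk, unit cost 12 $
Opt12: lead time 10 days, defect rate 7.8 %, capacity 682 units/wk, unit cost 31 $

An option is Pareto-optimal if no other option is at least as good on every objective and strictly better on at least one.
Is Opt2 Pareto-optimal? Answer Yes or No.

No

Opt4 vs Opt2: lead time 8≤17, defect rate 5.0≤9.4, capacity 625≥117, unit cost 10≤26 — Opt4 is at least as good on every objective and strictly better on at least one, so Opt4 dominates Opt2.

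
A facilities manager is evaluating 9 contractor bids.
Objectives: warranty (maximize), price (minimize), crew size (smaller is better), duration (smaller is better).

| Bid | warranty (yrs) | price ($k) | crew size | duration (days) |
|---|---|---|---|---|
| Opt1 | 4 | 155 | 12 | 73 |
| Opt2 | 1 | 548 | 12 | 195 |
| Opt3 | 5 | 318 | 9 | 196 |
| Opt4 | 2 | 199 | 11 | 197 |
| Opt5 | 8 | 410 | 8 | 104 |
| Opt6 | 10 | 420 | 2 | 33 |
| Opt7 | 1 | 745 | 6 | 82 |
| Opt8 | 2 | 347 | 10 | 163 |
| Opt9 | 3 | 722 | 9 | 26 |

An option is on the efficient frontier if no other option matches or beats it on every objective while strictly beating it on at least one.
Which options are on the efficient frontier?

Opt1: not dominated (best price).
Opt2: dominated by Opt1 (warranty 4≥1, price 155≤548, crew size 12≤12, duration 73≤195).
Opt3: not dominated.
Opt4: not dominated.
Opt5: not dominated.
Opt6: not dominated (best warranty).
Opt7: dominated by Opt6 (warranty 10≥1, price 420≤745, crew size 2≤6, duration 33≤82).
Opt8: not dominated.
Opt9: not dominated (best duration).

Opt1, Opt3, Opt4, Opt5, Opt6, Opt8, Opt9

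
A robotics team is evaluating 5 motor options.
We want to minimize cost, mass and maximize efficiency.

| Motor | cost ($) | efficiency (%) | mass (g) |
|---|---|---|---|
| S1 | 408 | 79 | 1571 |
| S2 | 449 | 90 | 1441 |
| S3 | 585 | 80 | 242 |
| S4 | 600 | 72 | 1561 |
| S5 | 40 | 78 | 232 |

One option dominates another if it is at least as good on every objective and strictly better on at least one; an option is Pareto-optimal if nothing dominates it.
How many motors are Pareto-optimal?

4

S1: not dominated.
S2: not dominated (best efficiency).
S3: not dominated.
S4: dominated by S2 (cost 449≤600, efficiency 90≥72, mass 1441≤1561).
S5: not dominated (best cost).
Pareto-optimal: S1, S2, S3, S5 → 4.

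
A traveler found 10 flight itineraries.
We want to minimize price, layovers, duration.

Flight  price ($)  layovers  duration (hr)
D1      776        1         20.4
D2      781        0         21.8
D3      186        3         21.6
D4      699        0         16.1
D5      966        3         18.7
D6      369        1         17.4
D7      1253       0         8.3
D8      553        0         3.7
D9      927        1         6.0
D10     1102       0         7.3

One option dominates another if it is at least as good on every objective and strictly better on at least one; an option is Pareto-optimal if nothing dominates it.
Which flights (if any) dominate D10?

D8: price 553≤1102, layovers 0≤0, duration 3.7≤7.3 — dominates D10.
Others (D1, D2, D3, D4, D5, D6, D7, D9) are each worse than D10 on at least one objective.

D8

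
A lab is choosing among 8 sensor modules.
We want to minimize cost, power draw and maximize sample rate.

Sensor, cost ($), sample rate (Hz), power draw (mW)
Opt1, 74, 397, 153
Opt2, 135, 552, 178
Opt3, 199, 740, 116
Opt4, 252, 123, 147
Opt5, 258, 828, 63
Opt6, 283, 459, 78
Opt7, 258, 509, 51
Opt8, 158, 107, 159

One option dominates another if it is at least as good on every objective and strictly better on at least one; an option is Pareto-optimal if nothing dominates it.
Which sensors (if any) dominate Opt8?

Opt1: cost 74≤158, sample rate 397≥107, power draw 153≤159 — dominates Opt8.
Others (Opt2, Opt3, Opt4, Opt5, Opt6, Opt7) are each worse than Opt8 on at least one objective.

Opt1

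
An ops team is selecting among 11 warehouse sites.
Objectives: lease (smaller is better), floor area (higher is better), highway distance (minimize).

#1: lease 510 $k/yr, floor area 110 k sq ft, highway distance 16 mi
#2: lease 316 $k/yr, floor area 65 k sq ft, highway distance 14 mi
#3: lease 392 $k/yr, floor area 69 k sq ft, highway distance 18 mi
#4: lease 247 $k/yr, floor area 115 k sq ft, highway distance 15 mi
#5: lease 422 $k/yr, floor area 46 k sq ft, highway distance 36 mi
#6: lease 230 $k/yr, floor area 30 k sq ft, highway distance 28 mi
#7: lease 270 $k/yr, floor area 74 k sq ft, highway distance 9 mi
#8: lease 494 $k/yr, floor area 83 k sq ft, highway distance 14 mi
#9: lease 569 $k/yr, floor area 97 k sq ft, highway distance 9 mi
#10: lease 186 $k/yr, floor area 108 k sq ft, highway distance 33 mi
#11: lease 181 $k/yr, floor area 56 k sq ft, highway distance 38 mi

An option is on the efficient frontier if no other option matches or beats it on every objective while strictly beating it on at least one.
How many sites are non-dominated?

#1: dominated by #4 (lease 247≤510, floor area 115≥110, highway distance 15≤16).
#2: dominated by #7 (lease 270≤316, floor area 74≥65, highway distance 9≤14).
#3: dominated by #4 (lease 247≤392, floor area 115≥69, highway distance 15≤18).
#4: not dominated (best floor area).
#5: dominated by #2 (lease 316≤422, floor area 65≥46, highway distance 14≤36).
#6: not dominated.
#7: not dominated.
#8: not dominated.
#9: not dominated.
#10: not dominated.
#11: not dominated (best lease).
Pareto-optimal: #4, #6, #7, #8, #9, #10, #11 → 7.

7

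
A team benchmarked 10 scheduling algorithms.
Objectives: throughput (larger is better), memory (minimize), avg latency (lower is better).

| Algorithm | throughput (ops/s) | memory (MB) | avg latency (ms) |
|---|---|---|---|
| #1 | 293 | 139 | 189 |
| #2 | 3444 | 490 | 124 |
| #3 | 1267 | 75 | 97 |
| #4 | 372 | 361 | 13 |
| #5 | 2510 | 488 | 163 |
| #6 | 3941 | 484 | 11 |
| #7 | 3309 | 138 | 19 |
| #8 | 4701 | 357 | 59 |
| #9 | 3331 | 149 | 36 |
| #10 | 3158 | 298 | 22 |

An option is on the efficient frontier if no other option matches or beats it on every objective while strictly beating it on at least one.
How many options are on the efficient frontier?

6

#1: dominated by #3 (throughput 1267≥293, memory 75≤139, avg latency 97≤189).
#2: dominated by #6 (throughput 3941≥3444, memory 484≤490, avg latency 11≤124).
#3: not dominated (best memory).
#4: not dominated.
#5: dominated by #6 (throughput 3941≥2510, memory 484≤488, avg latency 11≤163).
#6: not dominated (best avg latency).
#7: not dominated.
#8: not dominated (best throughput).
#9: not dominated.
#10: dominated by #7 (throughput 3309≥3158, memory 138≤298, avg latency 19≤22).
Pareto-optimal: #3, #4, #6, #7, #8, #9 → 6.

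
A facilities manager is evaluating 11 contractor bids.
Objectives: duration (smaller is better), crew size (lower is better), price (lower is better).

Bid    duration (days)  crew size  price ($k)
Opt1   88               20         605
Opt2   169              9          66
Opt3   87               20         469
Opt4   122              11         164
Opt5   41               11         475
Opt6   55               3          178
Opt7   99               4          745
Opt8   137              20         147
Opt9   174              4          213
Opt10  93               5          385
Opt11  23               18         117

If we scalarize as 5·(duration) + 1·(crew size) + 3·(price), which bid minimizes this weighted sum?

Opt11

Opt1: 5·88 + 1·20 + 3·605 = 2275
Opt2: 5·169 + 1·9 + 3·66 = 1052
Opt3: 5·87 + 1·20 + 3·469 = 1862
Opt4: 5·122 + 1·11 + 3·164 = 1113
Opt5: 5·41 + 1·11 + 3·475 = 1641
Opt6: 5·55 + 1·3 + 3·178 = 812
Opt7: 5·99 + 1·4 + 3·745 = 2734
Opt8: 5·137 + 1·20 + 3·147 = 1146
Opt9: 5·174 + 1·4 + 3·213 = 1513
Opt10: 5·93 + 1·5 + 3·385 = 1625
Opt11: 5·23 + 1·18 + 3·117 = 484
Lowest: Opt11 at 484.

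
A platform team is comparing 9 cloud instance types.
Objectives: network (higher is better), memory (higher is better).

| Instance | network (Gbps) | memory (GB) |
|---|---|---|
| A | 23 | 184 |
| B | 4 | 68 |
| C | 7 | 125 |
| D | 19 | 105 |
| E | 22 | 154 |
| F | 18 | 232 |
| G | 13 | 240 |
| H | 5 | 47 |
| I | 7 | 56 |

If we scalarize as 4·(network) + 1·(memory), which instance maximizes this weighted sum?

A: 4·23 + 1·184 = 276
B: 4·4 + 1·68 = 84
C: 4·7 + 1·125 = 153
D: 4·19 + 1·105 = 181
E: 4·22 + 1·154 = 242
F: 4·18 + 1·232 = 304
G: 4·13 + 1·240 = 292
H: 4·5 + 1·47 = 67
I: 4·7 + 1·56 = 84
Highest: F at 304.

F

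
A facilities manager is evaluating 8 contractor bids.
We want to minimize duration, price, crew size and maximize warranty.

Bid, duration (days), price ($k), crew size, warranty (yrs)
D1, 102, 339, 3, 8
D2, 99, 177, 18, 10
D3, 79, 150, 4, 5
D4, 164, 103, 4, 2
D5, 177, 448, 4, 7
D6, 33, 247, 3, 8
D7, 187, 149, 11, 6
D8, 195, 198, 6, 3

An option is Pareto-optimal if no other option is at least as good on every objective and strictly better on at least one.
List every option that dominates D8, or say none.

D3

D3: duration 79≤195, price 150≤198, crew size 4≤6, warranty 5≥3 — dominates D8.
Others (D1, D2, D4, D5, D6, D7) are each worse than D8 on at least one objective.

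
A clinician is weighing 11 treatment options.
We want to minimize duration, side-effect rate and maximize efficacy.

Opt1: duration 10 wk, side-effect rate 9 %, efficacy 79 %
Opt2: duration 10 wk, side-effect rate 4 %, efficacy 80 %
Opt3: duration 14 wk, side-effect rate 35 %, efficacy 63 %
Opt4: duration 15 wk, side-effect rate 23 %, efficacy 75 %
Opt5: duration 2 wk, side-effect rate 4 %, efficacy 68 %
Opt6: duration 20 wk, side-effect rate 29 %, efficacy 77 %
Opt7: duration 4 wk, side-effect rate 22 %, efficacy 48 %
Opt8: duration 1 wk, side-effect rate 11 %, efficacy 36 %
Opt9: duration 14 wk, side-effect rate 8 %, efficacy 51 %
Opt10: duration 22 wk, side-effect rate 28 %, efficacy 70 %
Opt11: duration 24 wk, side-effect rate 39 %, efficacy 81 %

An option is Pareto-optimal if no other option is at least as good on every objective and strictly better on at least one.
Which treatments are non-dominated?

Opt2, Opt5, Opt8, Opt11

Opt1: dominated by Opt2 (duration 10≤10, side-effect rate 4≤9, efficacy 80≥79).
Opt2: not dominated.
Opt3: dominated by Opt1 (duration 10≤14, side-effect rate 9≤35, efficacy 79≥63).
Opt4: dominated by Opt1 (duration 10≤15, side-effect rate 9≤23, efficacy 79≥75).
Opt5: not dominated.
Opt6: dominated by Opt1 (duration 10≤20, side-effect rate 9≤29, efficacy 79≥77).
Opt7: dominated by Opt5 (duration 2≤4, side-effect rate 4≤22, efficacy 68≥48).
Opt8: not dominated (best duration).
Opt9: dominated by Opt2 (duration 10≤14, side-effect rate 4≤8, efficacy 80≥51).
Opt10: dominated by Opt1 (duration 10≤22, side-effect rate 9≤28, efficacy 79≥70).
Opt11: not dominated (best efficacy).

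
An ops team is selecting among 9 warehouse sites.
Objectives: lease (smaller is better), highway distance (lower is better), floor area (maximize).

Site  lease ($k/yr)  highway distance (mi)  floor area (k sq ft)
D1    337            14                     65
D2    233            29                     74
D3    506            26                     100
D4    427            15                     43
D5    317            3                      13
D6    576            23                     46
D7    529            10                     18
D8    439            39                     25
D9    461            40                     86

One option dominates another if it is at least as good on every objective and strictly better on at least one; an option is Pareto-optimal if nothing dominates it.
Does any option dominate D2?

No

D1: worse on lease (337 vs 233).
D3: worse on lease (506 vs 233).
D4: worse on lease (427 vs 233).
D5: worse on lease (317 vs 233).
D6: worse on lease (576 vs 233).
D7: worse on lease (529 vs 233).
D8: worse on lease (439 vs 233).
D9: worse on lease (461 vs 233).
No option is at least as good as D2 on every objective and strictly better on one.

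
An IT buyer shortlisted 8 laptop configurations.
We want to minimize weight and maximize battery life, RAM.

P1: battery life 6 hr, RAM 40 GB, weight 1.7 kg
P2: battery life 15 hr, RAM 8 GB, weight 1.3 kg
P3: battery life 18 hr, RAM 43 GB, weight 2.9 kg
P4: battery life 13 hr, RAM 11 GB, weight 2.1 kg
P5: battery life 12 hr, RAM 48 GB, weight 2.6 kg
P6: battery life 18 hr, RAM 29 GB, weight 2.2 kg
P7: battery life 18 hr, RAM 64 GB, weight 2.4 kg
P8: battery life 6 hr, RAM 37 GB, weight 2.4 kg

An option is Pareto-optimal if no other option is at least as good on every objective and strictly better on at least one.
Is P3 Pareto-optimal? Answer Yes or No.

No

P7 vs P3: battery life 18≥18, RAM 64≥43, weight 2.4≤2.9 — P7 is at least as good on every objective and strictly better on at least one, so P7 dominates P3.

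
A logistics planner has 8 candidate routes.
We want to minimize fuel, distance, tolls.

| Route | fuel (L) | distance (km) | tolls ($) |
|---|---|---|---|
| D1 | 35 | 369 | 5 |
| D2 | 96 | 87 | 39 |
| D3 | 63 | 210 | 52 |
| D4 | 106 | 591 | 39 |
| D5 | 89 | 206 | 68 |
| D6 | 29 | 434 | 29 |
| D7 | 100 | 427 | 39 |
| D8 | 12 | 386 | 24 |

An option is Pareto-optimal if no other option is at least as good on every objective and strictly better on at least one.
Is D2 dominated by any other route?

No

D1: worse on distance (369 vs 87).
D3: worse on distance (210 vs 87).
D4: worse on fuel (106 vs 96).
D5: worse on distance (206 vs 87).
D6: worse on distance (434 vs 87).
D7: worse on fuel (100 vs 96).
D8: worse on distance (386 vs 87).
No option is at least as good as D2 on every objective and strictly better on one.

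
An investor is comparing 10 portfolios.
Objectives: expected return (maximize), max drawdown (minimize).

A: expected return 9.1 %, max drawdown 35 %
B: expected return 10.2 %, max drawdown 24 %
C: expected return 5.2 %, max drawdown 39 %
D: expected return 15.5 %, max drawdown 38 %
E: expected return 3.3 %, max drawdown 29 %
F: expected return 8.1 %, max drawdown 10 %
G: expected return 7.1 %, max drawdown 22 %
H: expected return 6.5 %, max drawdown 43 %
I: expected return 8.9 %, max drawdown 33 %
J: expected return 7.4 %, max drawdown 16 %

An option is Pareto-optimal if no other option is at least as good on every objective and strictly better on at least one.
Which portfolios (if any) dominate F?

A: worse on max drawdown (35 vs 10).
B: worse on max drawdown (24 vs 10).
C: worse on expected return (5.2 vs 8.1).
D: worse on max drawdown (38 vs 10).
E: worse on expected return (3.3 vs 8.1).
G: worse on expected return (7.1 vs 8.1).
H: worse on expected return (6.5 vs 8.1).
I: worse on max drawdown (33 vs 10).
J: worse on expected return (7.4 vs 8.1).
No option dominates F.

none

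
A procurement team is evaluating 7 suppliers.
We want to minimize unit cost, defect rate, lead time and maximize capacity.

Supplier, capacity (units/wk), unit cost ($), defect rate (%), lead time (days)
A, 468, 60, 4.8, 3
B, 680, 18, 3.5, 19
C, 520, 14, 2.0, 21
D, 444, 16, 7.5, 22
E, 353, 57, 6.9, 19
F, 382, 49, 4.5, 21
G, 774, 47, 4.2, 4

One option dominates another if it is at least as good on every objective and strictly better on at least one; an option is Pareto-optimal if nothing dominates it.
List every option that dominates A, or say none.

B: worse on lead time (19 vs 3).
C: worse on lead time (21 vs 3).
D: worse on capacity (444 vs 468).
E: worse on capacity (353 vs 468).
F: worse on capacity (382 vs 468).
G: worse on lead time (4 vs 3).
No option dominates A.

none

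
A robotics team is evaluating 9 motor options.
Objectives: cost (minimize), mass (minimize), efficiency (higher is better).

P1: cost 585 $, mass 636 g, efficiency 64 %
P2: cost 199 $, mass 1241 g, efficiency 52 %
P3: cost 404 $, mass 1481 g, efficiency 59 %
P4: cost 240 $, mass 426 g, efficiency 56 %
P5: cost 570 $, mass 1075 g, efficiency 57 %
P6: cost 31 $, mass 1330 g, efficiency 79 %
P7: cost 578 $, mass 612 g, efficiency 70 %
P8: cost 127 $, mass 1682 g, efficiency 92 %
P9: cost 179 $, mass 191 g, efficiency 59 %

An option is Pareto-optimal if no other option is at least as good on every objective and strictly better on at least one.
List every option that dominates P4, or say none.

P9

P9: cost 179≤240, mass 191≤426, efficiency 59≥56 — dominates P4.
Others (P1, P2, P3, P5, P6, P7, P8) are each worse than P4 on at least one objective.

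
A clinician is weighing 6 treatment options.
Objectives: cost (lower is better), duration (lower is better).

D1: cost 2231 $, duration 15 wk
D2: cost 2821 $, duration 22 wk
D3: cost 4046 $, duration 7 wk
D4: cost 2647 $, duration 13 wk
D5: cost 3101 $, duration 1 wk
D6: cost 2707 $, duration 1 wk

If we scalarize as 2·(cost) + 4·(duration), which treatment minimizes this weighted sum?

D1

D1: 2·2231 + 4·15 = 4522
D2: 2·2821 + 4·22 = 5730
D3: 2·4046 + 4·7 = 8120
D4: 2·2647 + 4·13 = 5346
D5: 2·3101 + 4·1 = 6206
D6: 2·2707 + 4·1 = 5418
Lowest: D1 at 4522.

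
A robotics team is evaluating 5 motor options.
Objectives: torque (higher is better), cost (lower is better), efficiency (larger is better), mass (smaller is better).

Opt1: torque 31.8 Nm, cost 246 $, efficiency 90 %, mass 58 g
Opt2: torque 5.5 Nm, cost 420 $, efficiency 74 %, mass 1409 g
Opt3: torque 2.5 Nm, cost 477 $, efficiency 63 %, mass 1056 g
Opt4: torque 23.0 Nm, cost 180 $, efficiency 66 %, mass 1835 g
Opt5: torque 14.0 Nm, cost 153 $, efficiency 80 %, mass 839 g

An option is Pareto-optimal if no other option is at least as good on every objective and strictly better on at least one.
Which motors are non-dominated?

Opt1: not dominated (best torque).
Opt2: dominated by Opt1 (torque 31.8≥5.5, cost 246≤420, efficiency 90≥74, mass 58≤1409).
Opt3: dominated by Opt1 (torque 31.8≥2.5, cost 246≤477, efficiency 90≥63, mass 58≤1056).
Opt4: not dominated.
Opt5: not dominated (best cost).

Opt1, Opt4, Opt5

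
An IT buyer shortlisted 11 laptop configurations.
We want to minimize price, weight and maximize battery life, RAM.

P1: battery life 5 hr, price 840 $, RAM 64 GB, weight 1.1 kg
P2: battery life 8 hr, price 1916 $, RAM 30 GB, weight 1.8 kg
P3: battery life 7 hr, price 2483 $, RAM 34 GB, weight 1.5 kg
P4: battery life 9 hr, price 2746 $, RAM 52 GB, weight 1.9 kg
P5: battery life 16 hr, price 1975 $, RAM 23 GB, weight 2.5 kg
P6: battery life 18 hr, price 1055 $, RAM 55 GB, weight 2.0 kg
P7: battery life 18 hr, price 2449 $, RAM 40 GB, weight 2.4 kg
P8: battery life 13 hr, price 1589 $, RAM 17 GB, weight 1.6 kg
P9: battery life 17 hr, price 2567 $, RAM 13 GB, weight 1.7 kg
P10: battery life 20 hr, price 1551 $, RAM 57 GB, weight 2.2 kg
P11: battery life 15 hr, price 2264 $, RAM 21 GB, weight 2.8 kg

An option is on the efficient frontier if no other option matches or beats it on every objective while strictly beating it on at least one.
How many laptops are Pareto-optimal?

8

P1: not dominated (best price).
P2: not dominated.
P3: not dominated.
P4: not dominated.
P5: dominated by P6 (battery life 18≥16, price 1055≤1975, RAM 55≥23, weight 2.0≤2.5).
P6: not dominated.
P7: dominated by P6 (battery life 18≥18, price 1055≤2449, RAM 55≥40, weight 2.0≤2.4).
P8: not dominated.
P9: not dominated.
P10: not dominated (best battery life).
P11: dominated by P5 (battery life 16≥15, price 1975≤2264, RAM 23≥21, weight 2.5≤2.8).
Pareto-optimal: P1, P2, P3, P4, P6, P8, P9, P10 → 8.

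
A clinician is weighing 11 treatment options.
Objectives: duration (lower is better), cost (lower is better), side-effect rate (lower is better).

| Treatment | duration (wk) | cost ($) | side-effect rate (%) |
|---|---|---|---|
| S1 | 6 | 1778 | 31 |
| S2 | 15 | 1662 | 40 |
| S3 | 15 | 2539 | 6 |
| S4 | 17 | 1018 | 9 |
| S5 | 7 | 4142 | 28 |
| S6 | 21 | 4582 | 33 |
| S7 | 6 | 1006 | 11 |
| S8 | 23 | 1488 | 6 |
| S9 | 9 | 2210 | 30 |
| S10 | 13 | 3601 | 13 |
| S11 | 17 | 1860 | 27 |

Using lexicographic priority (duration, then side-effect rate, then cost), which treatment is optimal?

First minimize duration: best is 6, kept {S1, S7}.
Then minimize side-effect rate: best is 11, kept {S7}.

S7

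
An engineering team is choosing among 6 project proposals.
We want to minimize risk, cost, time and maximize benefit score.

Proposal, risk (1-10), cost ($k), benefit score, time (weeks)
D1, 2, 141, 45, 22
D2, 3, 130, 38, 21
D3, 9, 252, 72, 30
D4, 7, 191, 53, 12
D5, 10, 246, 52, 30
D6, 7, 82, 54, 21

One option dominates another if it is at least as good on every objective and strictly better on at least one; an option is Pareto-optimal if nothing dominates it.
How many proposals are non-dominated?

5

D1: not dominated (best risk).
D2: not dominated.
D3: not dominated (best benefit score).
D4: not dominated (best time).
D5: dominated by D4 (risk 7≤10, cost 191≤246, benefit score 53≥52, time 12≤30).
D6: not dominated (best cost).
Pareto-optimal: D1, D2, D3, D4, D6 → 5.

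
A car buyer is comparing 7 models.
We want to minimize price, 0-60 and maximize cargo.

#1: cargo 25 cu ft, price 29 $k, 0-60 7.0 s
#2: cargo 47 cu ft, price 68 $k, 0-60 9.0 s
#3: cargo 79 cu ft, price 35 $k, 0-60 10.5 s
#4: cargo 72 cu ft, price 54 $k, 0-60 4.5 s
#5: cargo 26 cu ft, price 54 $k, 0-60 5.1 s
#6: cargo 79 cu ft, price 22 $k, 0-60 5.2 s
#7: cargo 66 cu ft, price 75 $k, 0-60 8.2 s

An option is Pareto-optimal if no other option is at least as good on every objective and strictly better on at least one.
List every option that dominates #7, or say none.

#4: cargo 72≥66, price 54≤75, 0-60 4.5≤8.2 — dominates #7.
#6: cargo 79≥66, price 22≤75, 0-60 5.2≤8.2 — dominates #7.
Others (#1, #2, #3, #5) are each worse than #7 on at least one objective.

#4, #6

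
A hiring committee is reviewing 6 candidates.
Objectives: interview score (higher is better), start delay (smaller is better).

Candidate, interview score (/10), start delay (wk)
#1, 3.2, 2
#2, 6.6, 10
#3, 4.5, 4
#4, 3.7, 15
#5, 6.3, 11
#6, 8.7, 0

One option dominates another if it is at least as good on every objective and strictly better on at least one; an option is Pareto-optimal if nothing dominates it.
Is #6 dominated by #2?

#2 vs #6: #2 is worse on interview score (6.6 vs 8.7), so it does not dominate #6.

No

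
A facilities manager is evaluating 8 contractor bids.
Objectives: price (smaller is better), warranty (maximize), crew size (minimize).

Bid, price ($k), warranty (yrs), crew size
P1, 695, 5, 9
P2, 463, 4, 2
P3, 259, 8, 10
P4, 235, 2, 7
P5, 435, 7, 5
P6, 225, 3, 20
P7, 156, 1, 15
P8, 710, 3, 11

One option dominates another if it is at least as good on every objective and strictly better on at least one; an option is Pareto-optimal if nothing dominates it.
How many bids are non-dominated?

6

P1: dominated by P5 (price 435≤695, warranty 7≥5, crew size 5≤9).
P2: not dominated (best crew size).
P3: not dominated (best warranty).
P4: not dominated.
P5: not dominated.
P6: not dominated.
P7: not dominated (best price).
P8: dominated by P1 (price 695≤710, warranty 5≥3, crew size 9≤11).
Pareto-optimal: P2, P3, P4, P5, P6, P7 → 6.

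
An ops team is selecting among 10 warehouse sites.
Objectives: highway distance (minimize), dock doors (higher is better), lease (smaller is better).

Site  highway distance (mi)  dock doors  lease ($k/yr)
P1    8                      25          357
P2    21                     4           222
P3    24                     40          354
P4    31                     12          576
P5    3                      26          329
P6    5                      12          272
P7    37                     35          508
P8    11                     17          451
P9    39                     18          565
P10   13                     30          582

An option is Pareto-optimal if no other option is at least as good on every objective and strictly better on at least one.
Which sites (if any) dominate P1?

P5: highway distance 3≤8, dock doors 26≥25, lease 329≤357 — dominates P1.
Others (P2, P3, P4, P6, P7, P8, P9, P10) are each worse than P1 on at least one objective.

P5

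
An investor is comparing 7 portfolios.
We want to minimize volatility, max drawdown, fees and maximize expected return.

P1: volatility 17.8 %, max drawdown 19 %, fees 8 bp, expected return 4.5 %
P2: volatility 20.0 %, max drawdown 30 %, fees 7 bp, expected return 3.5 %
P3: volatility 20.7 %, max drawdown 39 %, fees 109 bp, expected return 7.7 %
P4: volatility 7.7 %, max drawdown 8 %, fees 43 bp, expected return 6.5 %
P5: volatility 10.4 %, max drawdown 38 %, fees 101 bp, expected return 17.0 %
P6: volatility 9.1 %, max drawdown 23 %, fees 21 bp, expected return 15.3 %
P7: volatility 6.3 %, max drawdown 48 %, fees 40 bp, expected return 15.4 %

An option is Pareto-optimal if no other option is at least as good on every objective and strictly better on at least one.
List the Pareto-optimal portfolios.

P1: not dominated.
P2: not dominated (best fees).
P3: dominated by P5 (volatility 10.4≤20.7, max drawdown 38≤39, fees 101≤109, expected return 17.0≥7.7).
P4: not dominated (best max drawdown).
P5: not dominated (best expected return).
P6: not dominated.
P7: not dominated (best volatility).

P1, P2, P4, P5, P6, P7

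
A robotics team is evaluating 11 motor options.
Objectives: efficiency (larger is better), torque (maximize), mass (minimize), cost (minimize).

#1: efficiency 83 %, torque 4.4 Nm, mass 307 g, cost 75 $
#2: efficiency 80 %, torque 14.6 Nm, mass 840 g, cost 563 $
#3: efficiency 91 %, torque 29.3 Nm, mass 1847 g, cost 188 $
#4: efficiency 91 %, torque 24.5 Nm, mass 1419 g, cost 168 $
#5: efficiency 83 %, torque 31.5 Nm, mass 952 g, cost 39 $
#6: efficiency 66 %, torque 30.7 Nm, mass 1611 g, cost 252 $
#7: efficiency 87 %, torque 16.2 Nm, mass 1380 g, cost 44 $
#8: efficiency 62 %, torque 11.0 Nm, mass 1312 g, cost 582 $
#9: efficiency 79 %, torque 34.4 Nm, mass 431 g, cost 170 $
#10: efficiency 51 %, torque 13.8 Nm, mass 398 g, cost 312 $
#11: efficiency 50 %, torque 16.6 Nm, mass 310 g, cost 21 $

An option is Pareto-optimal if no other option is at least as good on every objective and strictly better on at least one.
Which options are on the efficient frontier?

#1, #2, #3, #4, #5, #7, #9, #10, #11

#1: not dominated (best mass).
#2: not dominated.
#3: not dominated.
#4: not dominated.
#5: not dominated.
#6: dominated by #5 (efficiency 83≥66, torque 31.5≥30.7, mass 952≤1611, cost 39≤252).
#7: not dominated.
#8: dominated by #2 (efficiency 80≥62, torque 14.6≥11.0, mass 840≤1312, cost 563≤582).
#9: not dominated (best torque).
#10: not dominated.
#11: not dominated (best cost).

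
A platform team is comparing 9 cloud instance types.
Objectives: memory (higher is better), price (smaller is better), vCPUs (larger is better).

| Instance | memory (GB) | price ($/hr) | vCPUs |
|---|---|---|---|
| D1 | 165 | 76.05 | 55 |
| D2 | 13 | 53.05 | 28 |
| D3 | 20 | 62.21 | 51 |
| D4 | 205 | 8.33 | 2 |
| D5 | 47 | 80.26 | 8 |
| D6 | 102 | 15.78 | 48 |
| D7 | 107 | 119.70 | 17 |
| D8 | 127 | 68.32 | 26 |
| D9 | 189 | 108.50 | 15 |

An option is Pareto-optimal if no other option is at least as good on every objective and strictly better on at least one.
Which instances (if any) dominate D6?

D1: worse on price (76.05 vs 15.78).
D2: worse on memory (13 vs 102).
D3: worse on memory (20 vs 102).
D4: worse on vCPUs (2 vs 48).
D5: worse on memory (47 vs 102).
D7: worse on price (119.70 vs 15.78).
D8: worse on price (68.32 vs 15.78).
D9: worse on price (108.50 vs 15.78).
No option dominates D6.

none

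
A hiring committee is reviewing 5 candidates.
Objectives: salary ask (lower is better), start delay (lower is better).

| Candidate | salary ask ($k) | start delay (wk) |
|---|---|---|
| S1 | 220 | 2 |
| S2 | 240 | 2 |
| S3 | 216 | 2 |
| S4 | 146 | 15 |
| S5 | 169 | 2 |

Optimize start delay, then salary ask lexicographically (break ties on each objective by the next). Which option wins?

S5

First minimize start delay: best is 2, kept {S1, S2, S3, S5}.
Then minimize salary ask: best is 169, kept {S5}.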